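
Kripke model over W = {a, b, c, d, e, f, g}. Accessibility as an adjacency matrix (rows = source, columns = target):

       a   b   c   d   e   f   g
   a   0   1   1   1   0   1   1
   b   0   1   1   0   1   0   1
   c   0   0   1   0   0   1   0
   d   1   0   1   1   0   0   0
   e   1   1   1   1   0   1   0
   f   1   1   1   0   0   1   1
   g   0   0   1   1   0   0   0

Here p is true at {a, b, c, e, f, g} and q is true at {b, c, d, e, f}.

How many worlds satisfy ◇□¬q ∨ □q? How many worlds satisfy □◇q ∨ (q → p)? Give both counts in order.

For ◇□¬q ∨ □q:
a: ◇□¬q is F, □q is F. ✗
b: ◇□¬q is F, □q is F. ✗
c: ◇□¬q is F, □q is T. ✓
d: ◇□¬q is F, □q is F. ✗
e: ◇□¬q is F, □q is F. ✗
f: ◇□¬q is F, □q is F. ✗
g: ◇□¬q is F, □q is T. ✓
— 2 worlds.
For □◇q ∨ (q → p):
a: □◇q is T, q → p is T. ✓
b: □◇q is T, q → p is T. ✓
c: □◇q is T, q → p is T. ✓
d: □◇q is T, q → p is F. ✓
e: □◇q is T, q → p is T. ✓
f: □◇q is T, q → p is T. ✓
g: □◇q is T, q → p is T. ✓
— 7 worlds.

2 and 7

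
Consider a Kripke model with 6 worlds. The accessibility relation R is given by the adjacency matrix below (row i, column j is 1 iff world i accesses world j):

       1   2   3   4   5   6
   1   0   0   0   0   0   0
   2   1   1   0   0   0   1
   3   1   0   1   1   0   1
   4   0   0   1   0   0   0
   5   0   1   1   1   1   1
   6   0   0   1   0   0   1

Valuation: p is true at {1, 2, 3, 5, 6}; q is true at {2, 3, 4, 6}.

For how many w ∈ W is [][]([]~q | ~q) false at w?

5

1: no successors, so [][]([]~q | ~q) holds vacuously. ✓
2: successors {1, 2, 6}; []([]~q | ~q) there: 1:T, 2:F, 6:F. ✗
3: successors {1, 3, 4, 6}; []([]~q | ~q) there: 1:T, 3:F, 4:F, 6:F. ✗
4: successors {3}; []([]~q | ~q) there: 3:F. ✗
5: successors {2, 3, 4, 5, 6}; []([]~q | ~q) there: 2:F, 3:F, 4:F, 5:F, 6:F. ✗
6: successors {3, 6}; []([]~q | ~q) there: 3:F, 6:F. ✗
Satisfying worlds: {1}.
So [][]([]~q | ~q) fails at the other 5 worlds.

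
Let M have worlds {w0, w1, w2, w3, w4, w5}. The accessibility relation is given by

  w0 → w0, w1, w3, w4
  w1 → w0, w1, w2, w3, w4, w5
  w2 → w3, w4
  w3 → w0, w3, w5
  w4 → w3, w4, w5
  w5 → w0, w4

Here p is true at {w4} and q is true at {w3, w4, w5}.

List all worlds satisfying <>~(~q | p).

{w0, w1, w2, w3, w4}

w0: successors {w0, w1, w3, w4}; ~(~q | p) there: w0:F, w1:F, w3:T, w4:F. ✓
w1: successors {w0, w1, w2, w3, w4, w5}; ~(~q | p) there: w0:F, w1:F, w2:F, w3:T, w4:F, w5:T. ✓
w2: successors {w3, w4}; ~(~q | p) there: w3:T, w4:F. ✓
w3: successors {w0, w3, w5}; ~(~q | p) there: w0:F, w3:T, w5:T. ✓
w4: successors {w3, w4, w5}; ~(~q | p) there: w3:T, w4:F, w5:T. ✓
w5: successors {w0, w4}; ~(~q | p) there: w0:F, w4:F. ✗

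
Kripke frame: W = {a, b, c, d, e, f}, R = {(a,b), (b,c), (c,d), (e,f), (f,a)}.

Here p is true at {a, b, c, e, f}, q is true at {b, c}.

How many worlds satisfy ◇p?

a: successors {b}; p there: b:T. ✓
b: successors {c}; p there: c:T. ✓
c: successors {d}; p there: d:F. ✗
d: no successors, so ◇p fails. ✗
e: successors {f}; p there: f:T. ✓
f: successors {a}; p there: a:T. ✓
Satisfying worlds: {a, b, e, f}.

4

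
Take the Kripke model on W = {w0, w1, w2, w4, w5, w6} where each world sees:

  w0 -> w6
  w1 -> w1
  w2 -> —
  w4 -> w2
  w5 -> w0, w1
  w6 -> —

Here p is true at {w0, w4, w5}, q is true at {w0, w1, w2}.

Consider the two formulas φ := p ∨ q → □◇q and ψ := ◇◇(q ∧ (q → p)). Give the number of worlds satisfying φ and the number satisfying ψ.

For p ∨ q → □◇q:
w0: p ∨ q is T, □◇q is F. ✗
w1: p ∨ q is T, □◇q is T. ✓
w2: p ∨ q is T, □◇q is T. ✓
w4: p ∨ q is T, □◇q is F. ✗
w5: p ∨ q is T, □◇q is F. ✗
w6: p ∨ q is F, □◇q is T. ✓
— 3 worlds.
For ◇◇(q ∧ (q → p)):
w0: successors {w6}; ◇(q ∧ (q → p)) there: w6:F. ✗
w1: successors {w1}; ◇(q ∧ (q → p)) there: w1:F. ✗
w2: no successors, so ◇◇(q ∧ (q → p)) fails. ✗
w4: successors {w2}; ◇(q ∧ (q → p)) there: w2:F. ✗
w5: successors {w0, w1}; ◇(q ∧ (q → p)) there: w0:F, w1:F. ✗
w6: no successors, so ◇◇(q ∧ (q → p)) fails. ✗
— 0 worlds.

3 and 0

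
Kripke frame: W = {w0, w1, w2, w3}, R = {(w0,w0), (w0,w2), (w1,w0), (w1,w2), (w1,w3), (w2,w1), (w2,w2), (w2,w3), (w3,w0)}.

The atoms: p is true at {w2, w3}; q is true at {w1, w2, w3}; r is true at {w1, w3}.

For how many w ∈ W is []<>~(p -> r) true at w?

w0: successors {w0, w2}; <>~(p -> r) there: w0:T, w2:T. ✓
w1: successors {w0, w2, w3}; <>~(p -> r) there: w0:T, w2:T, w3:F. ✗
w2: successors {w1, w2, w3}; <>~(p -> r) there: w1:T, w2:T, w3:F. ✗
w3: successors {w0}; <>~(p -> r) there: w0:T. ✓
Satisfying worlds: {w0, w3}.

2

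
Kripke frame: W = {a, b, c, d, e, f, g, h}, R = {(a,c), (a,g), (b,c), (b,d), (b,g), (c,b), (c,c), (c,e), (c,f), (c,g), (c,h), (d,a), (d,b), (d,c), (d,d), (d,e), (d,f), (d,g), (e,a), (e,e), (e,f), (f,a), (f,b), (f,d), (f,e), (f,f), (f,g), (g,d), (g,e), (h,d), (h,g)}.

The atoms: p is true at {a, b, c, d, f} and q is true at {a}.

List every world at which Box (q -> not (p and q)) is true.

{a, b, c, g, h}

a: successors {c, g}; q -> not (p and q) there: c:T, g:T. ✓
b: successors {c, d, g}; q -> not (p and q) there: c:T, d:T, g:T. ✓
c: successors {b, c, e, f, g, h}; q -> not (p and q) there: b:T, c:T, e:T, f:T, g:T, h:T. ✓
d: successors {a, b, c, d, e, f, g}; q -> not (p and q) there: a:F, b:T, c:T, d:T, e:T, f:T, g:T. ✗
e: successors {a, e, f}; q -> not (p and q) there: a:F, e:T, f:T. ✗
f: successors {a, b, d, e, f, g}; q -> not (p and q) there: a:F, b:T, d:T, e:T, f:T, g:T. ✗
g: successors {d, e}; q -> not (p and q) there: d:T, e:T. ✓
h: successors {d, g}; q -> not (p and q) there: d:T, g:T. ✓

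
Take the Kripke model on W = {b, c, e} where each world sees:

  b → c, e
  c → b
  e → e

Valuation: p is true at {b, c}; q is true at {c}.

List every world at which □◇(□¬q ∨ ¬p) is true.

{c, e}

b: successors {c, e}; ◇(□¬q ∨ ¬p) there: c:F, e:T. ✗
c: successors {b}; ◇(□¬q ∨ ¬p) there: b:T. ✓
e: successors {e}; ◇(□¬q ∨ ¬p) there: e:T. ✓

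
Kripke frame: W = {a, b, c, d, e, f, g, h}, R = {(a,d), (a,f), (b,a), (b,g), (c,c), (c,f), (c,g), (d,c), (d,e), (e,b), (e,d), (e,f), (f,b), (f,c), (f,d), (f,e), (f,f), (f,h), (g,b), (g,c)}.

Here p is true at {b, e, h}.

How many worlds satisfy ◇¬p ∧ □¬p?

3

a: ◇¬p is T, □¬p is T. ✓
b: ◇¬p is T, □¬p is T. ✓
c: ◇¬p is T, □¬p is T. ✓
d: ◇¬p is T, □¬p is F. ✗
e: ◇¬p is T, □¬p is F. ✗
f: ◇¬p is T, □¬p is F. ✗
g: ◇¬p is T, □¬p is F. ✗
h: ◇¬p is F, □¬p is T. ✗
Satisfying worlds: {a, b, c}.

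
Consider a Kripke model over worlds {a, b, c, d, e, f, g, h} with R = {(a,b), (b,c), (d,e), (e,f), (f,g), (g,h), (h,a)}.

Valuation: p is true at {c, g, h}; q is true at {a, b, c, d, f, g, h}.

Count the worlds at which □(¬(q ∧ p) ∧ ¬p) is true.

a: successors {b}; ¬(q ∧ p) ∧ ¬p there: b:T. ✓
b: successors {c}; ¬(q ∧ p) ∧ ¬p there: c:F. ✗
c: no successors, so □(¬(q ∧ p) ∧ ¬p) holds vacuously. ✓
d: successors {e}; ¬(q ∧ p) ∧ ¬p there: e:T. ✓
e: successors {f}; ¬(q ∧ p) ∧ ¬p there: f:T. ✓
f: successors {g}; ¬(q ∧ p) ∧ ¬p there: g:F. ✗
g: successors {h}; ¬(q ∧ p) ∧ ¬p there: h:F. ✗
h: successors {a}; ¬(q ∧ p) ∧ ¬p there: a:T. ✓
Satisfying worlds: {a, c, d, e, h}.

5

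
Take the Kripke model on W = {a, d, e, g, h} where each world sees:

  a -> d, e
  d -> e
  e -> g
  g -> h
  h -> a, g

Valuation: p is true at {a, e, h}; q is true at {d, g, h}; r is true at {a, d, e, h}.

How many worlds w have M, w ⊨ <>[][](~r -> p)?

a: successors {d, e}; [][](~r -> p) there: d:F, e:T. ✓
d: successors {e}; [][](~r -> p) there: e:T. ✓
e: successors {g}; [][](~r -> p) there: g:F. ✗
g: successors {h}; [][](~r -> p) there: h:T. ✓
h: successors {a, g}; [][](~r -> p) there: a:F, g:F. ✗
Satisfying worlds: {a, d, g}.

3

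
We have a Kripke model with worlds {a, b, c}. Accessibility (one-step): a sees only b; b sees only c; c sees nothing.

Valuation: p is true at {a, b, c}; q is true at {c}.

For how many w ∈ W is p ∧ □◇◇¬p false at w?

a: p is T, □◇◇¬p is F. ✗
b: p is T, □◇◇¬p is F. ✗
c: p is T, □◇◇¬p is T. ✓
Satisfying worlds: {c}.
So p ∧ □◇◇¬p fails at the other 2 worlds.

2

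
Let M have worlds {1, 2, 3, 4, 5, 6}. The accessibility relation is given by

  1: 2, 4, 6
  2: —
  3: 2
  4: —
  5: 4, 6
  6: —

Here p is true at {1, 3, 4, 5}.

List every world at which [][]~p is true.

{1, 2, 3, 4, 5, 6}

1: successors {2, 4, 6}; []~p there: 2:T, 4:T, 6:T. ✓
2: no successors, so [][]~p holds vacuously. ✓
3: successors {2}; []~p there: 2:T. ✓
4: no successors, so [][]~p holds vacuously. ✓
5: successors {4, 6}; []~p there: 4:T, 6:T. ✓
6: no successors, so [][]~p holds vacuously. ✓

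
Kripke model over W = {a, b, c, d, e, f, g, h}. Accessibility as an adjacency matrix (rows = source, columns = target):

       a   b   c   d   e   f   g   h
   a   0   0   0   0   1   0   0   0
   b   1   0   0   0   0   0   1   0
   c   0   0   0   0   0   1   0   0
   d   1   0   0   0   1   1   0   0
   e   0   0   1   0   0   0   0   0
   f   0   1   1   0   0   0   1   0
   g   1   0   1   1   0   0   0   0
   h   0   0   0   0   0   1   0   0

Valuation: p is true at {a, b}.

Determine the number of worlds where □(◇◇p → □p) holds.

a: successors {e}; ◇◇p → □p there: e:T. ✓
b: successors {a, g}; ◇◇p → □p there: a:T, g:F. ✗
c: successors {f}; ◇◇p → □p there: f:F. ✗
d: successors {a, e, f}; ◇◇p → □p there: a:T, e:T, f:F. ✗
e: successors {c}; ◇◇p → □p there: c:F. ✗
f: successors {b, c, g}; ◇◇p → □p there: b:F, c:F, g:F. ✗
g: successors {a, c, d}; ◇◇p → □p there: a:T, c:F, d:F. ✗
h: successors {f}; ◇◇p → □p there: f:F. ✗
Satisfying worlds: {a}.

1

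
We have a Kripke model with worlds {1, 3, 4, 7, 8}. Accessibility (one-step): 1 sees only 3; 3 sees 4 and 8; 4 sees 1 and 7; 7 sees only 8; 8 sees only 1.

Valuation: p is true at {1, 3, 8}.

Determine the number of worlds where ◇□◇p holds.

5

1: successors {3}; □◇p there: 3:T. ✓
3: successors {4, 8}; □◇p there: 4:T, 8:T. ✓
4: successors {1, 7}; □◇p there: 1:T, 7:T. ✓
7: successors {8}; □◇p there: 8:T. ✓
8: successors {1}; □◇p there: 1:T. ✓
Satisfying worlds: {1, 3, 4, 7, 8}.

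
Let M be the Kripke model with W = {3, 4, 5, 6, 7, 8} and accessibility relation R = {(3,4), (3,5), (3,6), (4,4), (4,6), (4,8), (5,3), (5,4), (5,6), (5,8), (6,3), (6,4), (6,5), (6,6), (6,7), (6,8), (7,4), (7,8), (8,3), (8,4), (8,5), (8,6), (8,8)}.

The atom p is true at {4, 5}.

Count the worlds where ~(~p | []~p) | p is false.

3: ~(~p | []~p) is F, p is F. ✗
4: ~(~p | []~p) is T, p is T. ✓
5: ~(~p | []~p) is T, p is T. ✓
6: ~(~p | []~p) is F, p is F. ✗
7: ~(~p | []~p) is F, p is F. ✗
8: ~(~p | []~p) is F, p is F. ✗
Satisfying worlds: {4, 5}.
So ~(~p | []~p) | p fails at the other 4 worlds.

4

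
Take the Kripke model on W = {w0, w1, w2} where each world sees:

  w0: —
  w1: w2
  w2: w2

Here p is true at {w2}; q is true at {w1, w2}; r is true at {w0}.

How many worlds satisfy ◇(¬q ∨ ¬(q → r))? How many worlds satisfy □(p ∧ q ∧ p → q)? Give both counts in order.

For ◇(¬q ∨ ¬(q → r)):
w0: no successors, so ◇(¬q ∨ ¬(q → r)) fails. ✗
w1: successors {w2}; ¬q ∨ ¬(q → r) there: w2:T. ✓
w2: successors {w2}; ¬q ∨ ¬(q → r) there: w2:T. ✓
— 2 worlds.
For □(p ∧ q ∧ p → q):
w0: no successors, so □(p ∧ q ∧ p → q) holds vacuously. ✓
w1: successors {w2}; p ∧ q ∧ p → q there: w2:T. ✓
w2: successors {w2}; p ∧ q ∧ p → q there: w2:T. ✓
— 3 worlds.

2 and 3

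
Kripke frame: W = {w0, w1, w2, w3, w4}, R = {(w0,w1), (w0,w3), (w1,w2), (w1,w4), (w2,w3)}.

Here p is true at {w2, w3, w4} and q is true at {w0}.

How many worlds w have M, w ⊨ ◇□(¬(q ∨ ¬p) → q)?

w0: successors {w1, w3}; □(¬(q ∨ ¬p) → q) there: w1:F, w3:T. ✓
w1: successors {w2, w4}; □(¬(q ∨ ¬p) → q) there: w2:F, w4:T. ✓
w2: successors {w3}; □(¬(q ∨ ¬p) → q) there: w3:T. ✓
w3: no successors, so ◇□(¬(q ∨ ¬p) → q) fails. ✗
w4: no successors, so ◇□(¬(q ∨ ¬p) → q) fails. ✗
Satisfying worlds: {w0, w1, w2}.

3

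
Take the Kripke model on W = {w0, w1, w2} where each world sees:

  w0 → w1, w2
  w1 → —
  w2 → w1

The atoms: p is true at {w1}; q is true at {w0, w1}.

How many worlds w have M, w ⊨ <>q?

w0: successors {w1, w2}; q there: w1:T, w2:F. ✓
w1: no successors, so <>q fails. ✗
w2: successors {w1}; q there: w1:T. ✓
Satisfying worlds: {w0, w2}.

2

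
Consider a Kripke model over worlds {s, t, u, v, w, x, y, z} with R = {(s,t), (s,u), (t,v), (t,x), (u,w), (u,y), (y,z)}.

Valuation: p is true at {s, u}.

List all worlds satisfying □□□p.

{t, u, v, w, x, y, z}

s: successors {t, u}; □□p there: t:T, u:F. ✗
t: successors {v, x}; □□p there: v:T, x:T. ✓
u: successors {w, y}; □□p there: w:T, y:T. ✓
v: no successors, so □□□p holds vacuously. ✓
w: no successors, so □□□p holds vacuously. ✓
x: no successors, so □□□p holds vacuously. ✓
y: successors {z}; □□p there: z:T. ✓
z: no successors, so □□□p holds vacuously. ✓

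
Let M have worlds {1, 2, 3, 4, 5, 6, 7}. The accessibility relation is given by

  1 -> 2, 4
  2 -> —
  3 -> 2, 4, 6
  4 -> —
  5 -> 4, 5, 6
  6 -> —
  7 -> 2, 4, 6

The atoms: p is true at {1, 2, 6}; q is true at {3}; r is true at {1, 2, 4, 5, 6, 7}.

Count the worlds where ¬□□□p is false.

6

1: □□□p is T. ✗
2: □□□p is T. ✗
3: □□□p is T. ✗
4: □□□p is T. ✗
5: □□□p is F. ✓
6: □□□p is T. ✗
7: □□□p is T. ✗
Satisfying worlds: {5}.
So ¬□□□p fails at the other 6 worlds.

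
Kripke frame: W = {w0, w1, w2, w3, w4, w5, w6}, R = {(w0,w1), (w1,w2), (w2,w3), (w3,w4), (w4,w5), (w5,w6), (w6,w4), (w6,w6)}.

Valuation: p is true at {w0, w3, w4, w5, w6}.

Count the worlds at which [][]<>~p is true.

w0: successors {w1}; []<>~p there: w1:F. ✗
w1: successors {w2}; []<>~p there: w2:F. ✗
w2: successors {w3}; []<>~p there: w3:F. ✗
w3: successors {w4}; []<>~p there: w4:F. ✗
w4: successors {w5}; []<>~p there: w5:F. ✗
w5: successors {w6}; []<>~p there: w6:F. ✗
w6: successors {w4, w6}; []<>~p there: w4:F, w6:F. ✗
Satisfying worlds: ∅.

0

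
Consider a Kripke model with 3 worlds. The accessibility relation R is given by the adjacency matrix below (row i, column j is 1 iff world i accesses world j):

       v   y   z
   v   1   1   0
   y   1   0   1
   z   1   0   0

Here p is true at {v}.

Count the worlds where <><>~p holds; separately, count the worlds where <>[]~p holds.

3 and 0

For <><>~p:
v: successors {v, y}; <>~p there: v:T, y:T. ✓
y: successors {v, z}; <>~p there: v:T, z:F. ✓
z: successors {v}; <>~p there: v:T. ✓
— 3 worlds.
For <>[]~p:
v: successors {v, y}; []~p there: v:F, y:F. ✗
y: successors {v, z}; []~p there: v:F, z:F. ✗
z: successors {v}; []~p there: v:F. ✗
— 0 worlds.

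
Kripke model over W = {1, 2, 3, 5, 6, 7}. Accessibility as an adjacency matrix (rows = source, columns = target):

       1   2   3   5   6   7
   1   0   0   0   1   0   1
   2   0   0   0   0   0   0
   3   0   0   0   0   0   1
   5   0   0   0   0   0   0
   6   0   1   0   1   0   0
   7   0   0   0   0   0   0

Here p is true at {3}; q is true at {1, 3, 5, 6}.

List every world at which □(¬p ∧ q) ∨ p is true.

{2, 3, 5, 7}

1: □(¬p ∧ q) is F, p is F. ✗
2: □(¬p ∧ q) is T, p is F. ✓
3: □(¬p ∧ q) is F, p is T. ✓
5: □(¬p ∧ q) is T, p is F. ✓
6: □(¬p ∧ q) is F, p is F. ✗
7: □(¬p ∧ q) is T, p is F. ✓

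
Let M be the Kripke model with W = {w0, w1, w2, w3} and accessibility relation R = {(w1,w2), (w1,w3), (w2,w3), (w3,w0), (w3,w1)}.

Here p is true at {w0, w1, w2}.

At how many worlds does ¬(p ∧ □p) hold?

3

w0: p ∧ □p is T. ✗
w1: p ∧ □p is F. ✓
w2: p ∧ □p is F. ✓
w3: p ∧ □p is F. ✓
Satisfying worlds: {w1, w2, w3}.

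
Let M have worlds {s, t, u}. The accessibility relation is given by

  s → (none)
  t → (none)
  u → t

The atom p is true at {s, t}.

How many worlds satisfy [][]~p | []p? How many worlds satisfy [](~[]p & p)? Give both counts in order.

3 and 2

For [][]~p | []p:
s: [][]~p is T, []p is T. ✓
t: [][]~p is T, []p is T. ✓
u: [][]~p is T, []p is T. ✓
— 3 worlds.
For [](~[]p & p):
s: no successors, so [](~[]p & p) holds vacuously. ✓
t: no successors, so [](~[]p & p) holds vacuously. ✓
u: successors {t}; ~[]p & p there: t:F. ✗
— 2 worlds.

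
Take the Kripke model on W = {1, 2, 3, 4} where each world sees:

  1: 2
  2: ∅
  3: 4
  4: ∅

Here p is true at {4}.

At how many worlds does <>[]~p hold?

2

1: successors {2}; []~p there: 2:T. ✓
2: no successors, so <>[]~p fails. ✗
3: successors {4}; []~p there: 4:T. ✓
4: no successors, so <>[]~p fails. ✗
Satisfying worlds: {1, 3}.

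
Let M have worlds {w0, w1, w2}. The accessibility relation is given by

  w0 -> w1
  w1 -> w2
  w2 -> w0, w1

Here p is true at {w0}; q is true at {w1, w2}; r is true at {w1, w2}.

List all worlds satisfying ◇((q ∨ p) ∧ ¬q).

{w2}

w0: successors {w1}; (q ∨ p) ∧ ¬q there: w1:F. ✗
w1: successors {w2}; (q ∨ p) ∧ ¬q there: w2:F. ✗
w2: successors {w0, w1}; (q ∨ p) ∧ ¬q there: w0:T, w1:F. ✓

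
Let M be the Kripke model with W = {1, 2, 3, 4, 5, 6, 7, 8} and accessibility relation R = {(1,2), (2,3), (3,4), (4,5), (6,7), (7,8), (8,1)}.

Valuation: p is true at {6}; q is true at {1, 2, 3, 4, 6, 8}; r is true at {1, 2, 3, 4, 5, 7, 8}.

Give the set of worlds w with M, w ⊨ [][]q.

{1, 2, 4, 5, 6, 7, 8}

1: successors {2}; []q there: 2:T. ✓
2: successors {3}; []q there: 3:T. ✓
3: successors {4}; []q there: 4:F. ✗
4: successors {5}; []q there: 5:T. ✓
5: no successors, so [][]q holds vacuously. ✓
6: successors {7}; []q there: 7:T. ✓
7: successors {8}; []q there: 8:T. ✓
8: successors {1}; []q there: 1:T. ✓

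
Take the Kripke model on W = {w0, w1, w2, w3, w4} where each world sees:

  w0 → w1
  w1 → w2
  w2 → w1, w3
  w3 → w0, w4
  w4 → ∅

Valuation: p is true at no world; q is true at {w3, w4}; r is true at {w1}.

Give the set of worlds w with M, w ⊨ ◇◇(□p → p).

w0: successors {w1}; ◇(□p → p) there: w1:T. ✓
w1: successors {w2}; ◇(□p → p) there: w2:T. ✓
w2: successors {w1, w3}; ◇(□p → p) there: w1:T, w3:T. ✓
w3: successors {w0, w4}; ◇(□p → p) there: w0:T, w4:F. ✓
w4: no successors, so ◇◇(□p → p) fails. ✗

{w0, w1, w2, w3}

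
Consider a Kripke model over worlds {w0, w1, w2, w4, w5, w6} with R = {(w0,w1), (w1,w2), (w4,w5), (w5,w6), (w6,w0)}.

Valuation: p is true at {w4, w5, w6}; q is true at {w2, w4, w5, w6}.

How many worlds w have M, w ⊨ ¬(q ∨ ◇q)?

1

w0: q ∨ ◇q is F. ✓
w1: q ∨ ◇q is T. ✗
w2: q ∨ ◇q is T. ✗
w4: q ∨ ◇q is T. ✗
w5: q ∨ ◇q is T. ✗
w6: q ∨ ◇q is T. ✗
Satisfying worlds: {w0}.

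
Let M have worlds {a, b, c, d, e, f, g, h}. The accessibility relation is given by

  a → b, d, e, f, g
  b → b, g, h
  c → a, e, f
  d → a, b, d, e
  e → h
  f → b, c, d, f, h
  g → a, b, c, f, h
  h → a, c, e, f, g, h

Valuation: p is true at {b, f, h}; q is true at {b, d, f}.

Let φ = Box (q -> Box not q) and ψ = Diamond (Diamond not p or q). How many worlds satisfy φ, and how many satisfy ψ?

For Box (q -> Box not q):
a: successors {b, d, e, f, g}; q -> Box not q there: b:F, d:F, e:T, f:F, g:T. ✗
b: successors {b, g, h}; q -> Box not q there: b:F, g:T, h:T. ✗
c: successors {a, e, f}; q -> Box not q there: a:T, e:T, f:F. ✗
d: successors {a, b, d, e}; q -> Box not q there: a:T, b:F, d:F, e:T. ✗
e: successors {h}; q -> Box not q there: h:T. ✓
f: successors {b, c, d, f, h}; q -> Box not q there: b:F, c:T, d:F, f:F, h:T. ✗
g: successors {a, b, c, f, h}; q -> Box not q there: a:T, b:F, c:T, f:F, h:T. ✗
h: successors {a, c, e, f, g, h}; q -> Box not q there: a:T, c:T, e:T, f:F, g:T, h:T. ✗
— 1 world.
For Diamond (Diamond not p or q):
a: successors {b, d, e, f, g}; Diamond not p or q there: b:T, d:T, e:F, f:T, g:T. ✓
b: successors {b, g, h}; Diamond not p or q there: b:T, g:T, h:T. ✓
c: successors {a, e, f}; Diamond not p or q there: a:T, e:F, f:T. ✓
d: successors {a, b, d, e}; Diamond not p or q there: a:T, b:T, d:T, e:F. ✓
e: successors {h}; Diamond not p or q there: h:T. ✓
f: successors {b, c, d, f, h}; Diamond not p or q there: b:T, c:T, d:T, f:T, h:T. ✓
g: successors {a, b, c, f, h}; Diamond not p or q there: a:T, b:T, c:T, f:T, h:T. ✓
h: successors {a, c, e, f, g, h}; Diamond not p or q there: a:T, c:T, e:F, f:T, g:T, h:T. ✓
— 8 worlds.

1 and 8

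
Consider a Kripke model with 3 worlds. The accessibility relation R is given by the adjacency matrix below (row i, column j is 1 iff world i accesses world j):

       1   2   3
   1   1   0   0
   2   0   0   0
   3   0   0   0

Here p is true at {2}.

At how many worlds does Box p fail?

1: successors {1}; p there: 1:F. ✗
2: no successors, so Box p holds vacuously. ✓
3: no successors, so Box p holds vacuously. ✓
Satisfying worlds: {2, 3}.
So Box p fails at the other 1 world.

1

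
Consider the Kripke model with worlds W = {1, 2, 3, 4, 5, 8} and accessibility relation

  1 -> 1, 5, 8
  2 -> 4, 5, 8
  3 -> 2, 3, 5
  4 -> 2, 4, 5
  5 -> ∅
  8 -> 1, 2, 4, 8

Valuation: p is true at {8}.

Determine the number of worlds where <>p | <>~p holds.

1: <>p is T, <>~p is T. ✓
2: <>p is T, <>~p is T. ✓
3: <>p is F, <>~p is T. ✓
4: <>p is F, <>~p is T. ✓
5: <>p is F, <>~p is F. ✗
8: <>p is T, <>~p is T. ✓
Satisfying worlds: {1, 2, 3, 4, 8}.

5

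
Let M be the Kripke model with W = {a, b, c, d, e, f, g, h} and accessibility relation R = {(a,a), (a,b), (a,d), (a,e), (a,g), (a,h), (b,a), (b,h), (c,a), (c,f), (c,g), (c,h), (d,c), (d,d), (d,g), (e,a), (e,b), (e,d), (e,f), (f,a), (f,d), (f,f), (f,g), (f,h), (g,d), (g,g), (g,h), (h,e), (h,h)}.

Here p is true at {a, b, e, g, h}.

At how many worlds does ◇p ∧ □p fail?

a: ◇p is T, □p is F. ✗
b: ◇p is T, □p is T. ✓
c: ◇p is T, □p is F. ✗
d: ◇p is T, □p is F. ✗
e: ◇p is T, □p is F. ✗
f: ◇p is T, □p is F. ✗
g: ◇p is T, □p is F. ✗
h: ◇p is T, □p is T. ✓
Satisfying worlds: {b, h}.
So ◇p ∧ □p fails at the other 6 worlds.

6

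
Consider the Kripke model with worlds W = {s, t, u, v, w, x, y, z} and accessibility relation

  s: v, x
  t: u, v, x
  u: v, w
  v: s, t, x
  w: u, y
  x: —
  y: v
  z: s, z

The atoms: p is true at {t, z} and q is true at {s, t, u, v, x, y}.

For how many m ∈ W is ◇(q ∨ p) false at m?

s: successors {v, x}; q ∨ p there: v:T, x:T. ✓
t: successors {u, v, x}; q ∨ p there: u:T, v:T, x:T. ✓
u: successors {v, w}; q ∨ p there: v:T, w:F. ✓
v: successors {s, t, x}; q ∨ p there: s:T, t:T, x:T. ✓
w: successors {u, y}; q ∨ p there: u:T, y:T. ✓
x: no successors, so ◇(q ∨ p) fails. ✗
y: successors {v}; q ∨ p there: v:T. ✓
z: successors {s, z}; q ∨ p there: s:T, z:T. ✓
Satisfying worlds: {s, t, u, v, w, y, z}.
So ◇(q ∨ p) fails at the other 1 world.

1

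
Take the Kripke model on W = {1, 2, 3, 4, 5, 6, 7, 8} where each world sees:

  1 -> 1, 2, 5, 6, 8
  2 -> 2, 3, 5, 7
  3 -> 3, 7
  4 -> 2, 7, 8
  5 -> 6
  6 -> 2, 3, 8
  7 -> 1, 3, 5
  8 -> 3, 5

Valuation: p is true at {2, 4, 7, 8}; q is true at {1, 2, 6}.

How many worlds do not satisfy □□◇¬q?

6

1: successors {1, 2, 5, 6, 8}; □◇¬q there: 1:F, 2:F, 5:T, 6:T, 8:F. ✗
2: successors {2, 3, 5, 7}; □◇¬q there: 2:F, 3:T, 5:T, 7:F. ✗
3: successors {3, 7}; □◇¬q there: 3:T, 7:F. ✗
4: successors {2, 7, 8}; □◇¬q there: 2:F, 7:F, 8:F. ✗
5: successors {6}; □◇¬q there: 6:T. ✓
6: successors {2, 3, 8}; □◇¬q there: 2:F, 3:T, 8:F. ✗
7: successors {1, 3, 5}; □◇¬q there: 1:F, 3:T, 5:T. ✗
8: successors {3, 5}; □◇¬q there: 3:T, 5:T. ✓
Satisfying worlds: {5, 8}.
So □□◇¬q fails at the other 6 worlds.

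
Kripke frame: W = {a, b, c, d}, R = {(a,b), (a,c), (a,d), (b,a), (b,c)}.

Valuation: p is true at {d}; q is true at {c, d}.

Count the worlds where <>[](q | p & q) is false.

2

a: successors {b, c, d}; [](q | p & q) there: b:F, c:T, d:T. ✓
b: successors {a, c}; [](q | p & q) there: a:F, c:T. ✓
c: no successors, so <>[](q | p & q) fails. ✗
d: no successors, so <>[](q | p & q) fails. ✗
Satisfying worlds: {a, b}.
So <>[](q | p & q) fails at the other 2 worlds.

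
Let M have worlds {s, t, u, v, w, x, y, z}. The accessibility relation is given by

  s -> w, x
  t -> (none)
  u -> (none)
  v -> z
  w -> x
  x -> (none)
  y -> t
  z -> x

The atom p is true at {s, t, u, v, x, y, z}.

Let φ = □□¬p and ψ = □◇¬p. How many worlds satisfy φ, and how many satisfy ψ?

6 and 3

For □□¬p:
s: successors {w, x}; □¬p there: w:F, x:T. ✗
t: no successors, so □□¬p holds vacuously. ✓
u: no successors, so □□¬p holds vacuously. ✓
v: successors {z}; □¬p there: z:F. ✗
w: successors {x}; □¬p there: x:T. ✓
x: no successors, so □□¬p holds vacuously. ✓
y: successors {t}; □¬p there: t:T. ✓
z: successors {x}; □¬p there: x:T. ✓
— 6 worlds.
For □◇¬p:
s: successors {w, x}; ◇¬p there: w:F, x:F. ✗
t: no successors, so □◇¬p holds vacuously. ✓
u: no successors, so □◇¬p holds vacuously. ✓
v: successors {z}; ◇¬p there: z:F. ✗
w: successors {x}; ◇¬p there: x:F. ✗
x: no successors, so □◇¬p holds vacuously. ✓
y: successors {t}; ◇¬p there: t:F. ✗
z: successors {x}; ◇¬p there: x:F. ✗
— 3 worlds.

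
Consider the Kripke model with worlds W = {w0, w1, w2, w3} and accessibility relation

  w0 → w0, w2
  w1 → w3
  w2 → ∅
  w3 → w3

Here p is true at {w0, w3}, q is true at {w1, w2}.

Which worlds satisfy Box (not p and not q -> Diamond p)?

w0: successors {w0, w2}; not p and not q -> Diamond p there: w0:T, w2:T. ✓
w1: successors {w3}; not p and not q -> Diamond p there: w3:T. ✓
w2: no successors, so Box (not p and not q -> Diamond p) holds vacuously. ✓
w3: successors {w3}; not p and not q -> Diamond p there: w3:T. ✓

{w0, w1, w2, w3}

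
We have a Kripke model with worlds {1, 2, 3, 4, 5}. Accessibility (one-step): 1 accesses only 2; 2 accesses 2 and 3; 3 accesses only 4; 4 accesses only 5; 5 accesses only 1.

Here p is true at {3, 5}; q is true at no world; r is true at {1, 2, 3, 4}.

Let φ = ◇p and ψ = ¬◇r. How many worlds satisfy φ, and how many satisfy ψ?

2 and 1

For ◇p:
1: successors {2}; p there: 2:F. ✗
2: successors {2, 3}; p there: 2:F, 3:T. ✓
3: successors {4}; p there: 4:F. ✗
4: successors {5}; p there: 5:T. ✓
5: successors {1}; p there: 1:F. ✗
— 2 worlds.
For ¬◇r:
1: ◇r is T. ✗
2: ◇r is T. ✗
3: ◇r is T. ✗
4: ◇r is F. ✓
5: ◇r is T. ✗
— 1 world.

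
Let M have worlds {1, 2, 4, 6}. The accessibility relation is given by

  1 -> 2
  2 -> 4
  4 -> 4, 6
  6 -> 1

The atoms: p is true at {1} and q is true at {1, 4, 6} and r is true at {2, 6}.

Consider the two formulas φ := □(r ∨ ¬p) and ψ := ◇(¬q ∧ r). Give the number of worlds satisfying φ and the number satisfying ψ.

For □(r ∨ ¬p):
1: successors {2}; r ∨ ¬p there: 2:T. ✓
2: successors {4}; r ∨ ¬p there: 4:T. ✓
4: successors {4, 6}; r ∨ ¬p there: 4:T, 6:T. ✓
6: successors {1}; r ∨ ¬p there: 1:F. ✗
— 3 worlds.
For ◇(¬q ∧ r):
1: successors {2}; ¬q ∧ r there: 2:T. ✓
2: successors {4}; ¬q ∧ r there: 4:F. ✗
4: successors {4, 6}; ¬q ∧ r there: 4:F, 6:F. ✗
6: successors {1}; ¬q ∧ r there: 1:F. ✗
— 1 world.

3 and 1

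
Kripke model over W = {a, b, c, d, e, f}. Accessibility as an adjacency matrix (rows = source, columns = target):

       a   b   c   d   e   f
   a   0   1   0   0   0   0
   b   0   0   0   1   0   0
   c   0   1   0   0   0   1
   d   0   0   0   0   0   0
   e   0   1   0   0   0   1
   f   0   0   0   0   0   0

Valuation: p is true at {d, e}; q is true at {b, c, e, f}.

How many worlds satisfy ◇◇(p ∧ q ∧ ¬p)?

0

a: successors {b}; ◇(p ∧ q ∧ ¬p) there: b:F. ✗
b: successors {d}; ◇(p ∧ q ∧ ¬p) there: d:F. ✗
c: successors {b, f}; ◇(p ∧ q ∧ ¬p) there: b:F, f:F. ✗
d: no successors, so ◇◇(p ∧ q ∧ ¬p) fails. ✗
e: successors {b, f}; ◇(p ∧ q ∧ ¬p) there: b:F, f:F. ✗
f: no successors, so ◇◇(p ∧ q ∧ ¬p) fails. ✗
Satisfying worlds: ∅.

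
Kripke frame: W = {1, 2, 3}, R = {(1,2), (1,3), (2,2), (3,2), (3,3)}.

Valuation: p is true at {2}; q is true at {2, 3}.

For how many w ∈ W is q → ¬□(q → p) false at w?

1

1: q is F, ¬□(q → p) is T. ✓
2: q is T, ¬□(q → p) is F. ✗
3: q is T, ¬□(q → p) is T. ✓
Satisfying worlds: {1, 3}.
So q → ¬□(q → p) fails at the other 1 world.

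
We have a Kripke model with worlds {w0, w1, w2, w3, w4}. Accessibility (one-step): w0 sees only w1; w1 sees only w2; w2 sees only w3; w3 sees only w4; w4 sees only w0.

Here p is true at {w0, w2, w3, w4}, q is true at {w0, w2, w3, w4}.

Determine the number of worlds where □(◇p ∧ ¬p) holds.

w0: successors {w1}; ◇p ∧ ¬p there: w1:T. ✓
w1: successors {w2}; ◇p ∧ ¬p there: w2:F. ✗
w2: successors {w3}; ◇p ∧ ¬p there: w3:F. ✗
w3: successors {w4}; ◇p ∧ ¬p there: w4:F. ✗
w4: successors {w0}; ◇p ∧ ¬p there: w0:F. ✗
Satisfying worlds: {w0}.

1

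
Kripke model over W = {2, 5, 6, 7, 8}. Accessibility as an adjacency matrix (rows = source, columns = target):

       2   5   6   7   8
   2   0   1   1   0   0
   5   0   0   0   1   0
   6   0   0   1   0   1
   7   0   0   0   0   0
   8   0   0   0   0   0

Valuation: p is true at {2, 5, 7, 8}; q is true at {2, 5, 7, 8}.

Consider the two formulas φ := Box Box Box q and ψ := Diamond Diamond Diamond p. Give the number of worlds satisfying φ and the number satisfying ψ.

3 and 2

For Box Box Box q:
2: successors {5, 6}; Box Box q there: 5:T, 6:F. ✗
5: successors {7}; Box Box q there: 7:T. ✓
6: successors {6, 8}; Box Box q there: 6:F, 8:T. ✗
7: no successors, so Box Box Box q holds vacuously. ✓
8: no successors, so Box Box Box q holds vacuously. ✓
— 3 worlds.
For Diamond Diamond Diamond p:
2: successors {5, 6}; Diamond Diamond p there: 5:F, 6:T. ✓
5: successors {7}; Diamond Diamond p there: 7:F. ✗
6: successors {6, 8}; Diamond Diamond p there: 6:T, 8:F. ✓
7: no successors, so Diamond Diamond Diamond p fails. ✗
8: no successors, so Diamond Diamond Diamond p fails. ✗
— 2 worlds.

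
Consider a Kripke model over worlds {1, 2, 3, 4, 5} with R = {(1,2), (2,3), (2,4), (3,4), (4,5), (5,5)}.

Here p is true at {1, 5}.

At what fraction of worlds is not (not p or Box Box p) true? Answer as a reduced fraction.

1/5

1: not p or Box Box p is F. ✓
2: not p or Box Box p is T. ✗
3: not p or Box Box p is T. ✗
4: not p or Box Box p is T. ✗
5: not p or Box Box p is T. ✗
That's 1 of 5 worlds, so 1/5.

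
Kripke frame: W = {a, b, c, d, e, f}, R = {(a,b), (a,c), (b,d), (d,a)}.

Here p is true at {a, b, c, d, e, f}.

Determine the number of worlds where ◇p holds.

a: successors {b, c}; p there: b:T, c:T. ✓
b: successors {d}; p there: d:T. ✓
c: no successors, so ◇p fails. ✗
d: successors {a}; p there: a:T. ✓
e: no successors, so ◇p fails. ✗
f: no successors, so ◇p fails. ✗
Satisfying worlds: {a, b, d}.

3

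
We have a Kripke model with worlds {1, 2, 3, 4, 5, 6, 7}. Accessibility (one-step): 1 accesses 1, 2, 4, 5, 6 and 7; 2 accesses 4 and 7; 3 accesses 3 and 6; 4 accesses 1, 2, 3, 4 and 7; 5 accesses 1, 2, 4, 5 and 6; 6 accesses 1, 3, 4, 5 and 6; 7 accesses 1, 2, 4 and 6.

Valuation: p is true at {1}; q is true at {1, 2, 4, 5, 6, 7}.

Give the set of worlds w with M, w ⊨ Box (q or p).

1: successors {1, 2, 4, 5, 6, 7}; q or p there: 1:T, 2:T, 4:T, 5:T, 6:T, 7:T. ✓
2: successors {4, 7}; q or p there: 4:T, 7:T. ✓
3: successors {3, 6}; q or p there: 3:F, 6:T. ✗
4: successors {1, 2, 3, 4, 7}; q or p there: 1:T, 2:T, 3:F, 4:T, 7:T. ✗
5: successors {1, 2, 4, 5, 6}; q or p there: 1:T, 2:T, 4:T, 5:T, 6:T. ✓
6: successors {1, 3, 4, 5, 6}; q or p there: 1:T, 3:F, 4:T, 5:T, 6:T. ✗
7: successors {1, 2, 4, 6}; q or p there: 1:T, 2:T, 4:T, 6:T. ✓

{1, 2, 5, 7}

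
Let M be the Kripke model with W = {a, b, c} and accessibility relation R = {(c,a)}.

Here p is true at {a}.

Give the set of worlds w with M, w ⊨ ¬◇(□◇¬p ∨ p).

a: ◇(□◇¬p ∨ p) is F. ✓
b: ◇(□◇¬p ∨ p) is F. ✓
c: ◇(□◇¬p ∨ p) is T. ✗

{a, b}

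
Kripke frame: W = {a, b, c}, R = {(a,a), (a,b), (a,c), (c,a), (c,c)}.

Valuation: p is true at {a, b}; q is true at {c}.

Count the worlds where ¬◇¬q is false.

2

a: ◇¬q is T. ✗
b: ◇¬q is F. ✓
c: ◇¬q is T. ✗
Satisfying worlds: {b}.
So ¬◇¬q fails at the other 2 worlds.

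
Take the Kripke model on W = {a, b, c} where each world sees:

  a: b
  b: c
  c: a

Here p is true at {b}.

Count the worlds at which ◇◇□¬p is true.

2

a: successors {b}; ◇□¬p there: b:T. ✓
b: successors {c}; ◇□¬p there: c:F. ✗
c: successors {a}; ◇□¬p there: a:T. ✓
Satisfying worlds: {a, c}.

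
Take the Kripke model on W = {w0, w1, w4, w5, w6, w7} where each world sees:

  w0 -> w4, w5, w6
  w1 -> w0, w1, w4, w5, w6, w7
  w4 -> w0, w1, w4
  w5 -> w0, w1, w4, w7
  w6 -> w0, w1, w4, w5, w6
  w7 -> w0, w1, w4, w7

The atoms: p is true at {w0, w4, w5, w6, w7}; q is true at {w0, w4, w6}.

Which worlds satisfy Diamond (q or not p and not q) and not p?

w0: Diamond (q or not p and not q) is T, not p is F. ✗
w1: Diamond (q or not p and not q) is T, not p is T. ✓
w4: Diamond (q or not p and not q) is T, not p is F. ✗
w5: Diamond (q or not p and not q) is T, not p is F. ✗
w6: Diamond (q or not p and not q) is T, not p is F. ✗
w7: Diamond (q or not p and not q) is T, not p is F. ✗

{w1}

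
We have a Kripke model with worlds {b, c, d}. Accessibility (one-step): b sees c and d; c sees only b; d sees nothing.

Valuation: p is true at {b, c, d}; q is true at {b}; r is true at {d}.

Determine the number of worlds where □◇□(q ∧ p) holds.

2

b: successors {c, d}; ◇□(q ∧ p) there: c:F, d:F. ✗
c: successors {b}; ◇□(q ∧ p) there: b:T. ✓
d: no successors, so □◇□(q ∧ p) holds vacuously. ✓
Satisfying worlds: {c, d}.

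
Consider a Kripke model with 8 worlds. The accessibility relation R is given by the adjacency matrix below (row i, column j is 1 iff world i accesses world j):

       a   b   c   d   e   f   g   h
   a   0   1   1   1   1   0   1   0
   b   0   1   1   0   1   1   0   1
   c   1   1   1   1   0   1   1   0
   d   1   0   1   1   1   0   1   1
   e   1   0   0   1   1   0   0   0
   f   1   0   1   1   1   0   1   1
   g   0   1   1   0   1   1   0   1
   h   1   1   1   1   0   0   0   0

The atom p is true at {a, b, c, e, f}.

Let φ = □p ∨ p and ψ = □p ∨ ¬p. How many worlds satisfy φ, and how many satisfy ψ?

5 and 3

For □p ∨ p:
a: □p is F, p is T. ✓
b: □p is F, p is T. ✓
c: □p is F, p is T. ✓
d: □p is F, p is F. ✗
e: □p is F, p is T. ✓
f: □p is F, p is T. ✓
g: □p is F, p is F. ✗
h: □p is F, p is F. ✗
— 5 worlds.
For □p ∨ ¬p:
a: □p is F, ¬p is F. ✗
b: □p is F, ¬p is F. ✗
c: □p is F, ¬p is F. ✗
d: □p is F, ¬p is T. ✓
e: □p is F, ¬p is F. ✗
f: □p is F, ¬p is F. ✗
g: □p is F, ¬p is T. ✓
h: □p is F, ¬p is T. ✓
— 3 worlds.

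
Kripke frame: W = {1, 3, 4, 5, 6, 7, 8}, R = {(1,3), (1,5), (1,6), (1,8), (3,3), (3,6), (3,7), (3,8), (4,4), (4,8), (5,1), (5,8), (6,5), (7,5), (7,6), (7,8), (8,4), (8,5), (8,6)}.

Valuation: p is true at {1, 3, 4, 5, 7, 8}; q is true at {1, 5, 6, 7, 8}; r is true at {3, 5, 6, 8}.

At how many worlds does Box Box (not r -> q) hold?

1: successors {3, 5, 6, 8}; Box (not r -> q) there: 3:T, 5:T, 6:T, 8:F. ✗
3: successors {3, 6, 7, 8}; Box (not r -> q) there: 3:T, 6:T, 7:T, 8:F. ✗
4: successors {4, 8}; Box (not r -> q) there: 4:F, 8:F. ✗
5: successors {1, 8}; Box (not r -> q) there: 1:T, 8:F. ✗
6: successors {5}; Box (not r -> q) there: 5:T. ✓
7: successors {5, 6, 8}; Box (not r -> q) there: 5:T, 6:T, 8:F. ✗
8: successors {4, 5, 6}; Box (not r -> q) there: 4:F, 5:T, 6:T. ✗
Satisfying worlds: {6}.

1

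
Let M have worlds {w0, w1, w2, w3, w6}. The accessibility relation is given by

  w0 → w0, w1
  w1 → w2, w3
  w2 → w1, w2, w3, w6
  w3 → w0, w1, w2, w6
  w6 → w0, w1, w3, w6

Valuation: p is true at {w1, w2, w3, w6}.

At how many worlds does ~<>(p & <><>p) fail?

5

w0: <>(p & <><>p) is T. ✗
w1: <>(p & <><>p) is T. ✗
w2: <>(p & <><>p) is T. ✗
w3: <>(p & <><>p) is T. ✗
w6: <>(p & <><>p) is T. ✗
Satisfying worlds: ∅.
So ~<>(p & <><>p) fails at the other 5 worlds.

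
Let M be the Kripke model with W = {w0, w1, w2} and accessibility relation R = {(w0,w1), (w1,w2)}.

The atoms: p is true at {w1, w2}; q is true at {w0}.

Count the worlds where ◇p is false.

w0: successors {w1}; p there: w1:T. ✓
w1: successors {w2}; p there: w2:T. ✓
w2: no successors, so ◇p fails. ✗
Satisfying worlds: {w0, w1}.
So ◇p fails at the other 1 world.

1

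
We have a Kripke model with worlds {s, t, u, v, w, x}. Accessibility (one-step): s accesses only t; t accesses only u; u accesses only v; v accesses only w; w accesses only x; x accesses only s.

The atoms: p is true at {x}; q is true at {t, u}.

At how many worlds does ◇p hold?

s: successors {t}; p there: t:F. ✗
t: successors {u}; p there: u:F. ✗
u: successors {v}; p there: v:F. ✗
v: successors {w}; p there: w:F. ✗
w: successors {x}; p there: x:T. ✓
x: successors {s}; p there: s:F. ✗
Satisfying worlds: {w}.

1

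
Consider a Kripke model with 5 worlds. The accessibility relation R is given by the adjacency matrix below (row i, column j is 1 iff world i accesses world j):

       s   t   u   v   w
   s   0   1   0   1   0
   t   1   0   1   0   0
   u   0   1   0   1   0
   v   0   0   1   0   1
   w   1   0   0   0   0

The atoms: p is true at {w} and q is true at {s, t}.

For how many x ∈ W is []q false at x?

4

s: successors {t, v}; q there: t:T, v:F. ✗
t: successors {s, u}; q there: s:T, u:F. ✗
u: successors {t, v}; q there: t:T, v:F. ✗
v: successors {u, w}; q there: u:F, w:F. ✗
w: successors {s}; q there: s:T. ✓
Satisfying worlds: {w}.
So []q fails at the other 4 worlds.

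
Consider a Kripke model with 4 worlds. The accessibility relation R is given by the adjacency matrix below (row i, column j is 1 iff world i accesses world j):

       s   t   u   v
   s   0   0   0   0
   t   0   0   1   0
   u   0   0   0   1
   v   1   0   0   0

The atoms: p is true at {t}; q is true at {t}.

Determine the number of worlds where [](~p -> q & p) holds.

1

s: no successors, so [](~p -> q & p) holds vacuously. ✓
t: successors {u}; ~p -> q & p there: u:F. ✗
u: successors {v}; ~p -> q & p there: v:F. ✗
v: successors {s}; ~p -> q & p there: s:F. ✗
Satisfying worlds: {s}.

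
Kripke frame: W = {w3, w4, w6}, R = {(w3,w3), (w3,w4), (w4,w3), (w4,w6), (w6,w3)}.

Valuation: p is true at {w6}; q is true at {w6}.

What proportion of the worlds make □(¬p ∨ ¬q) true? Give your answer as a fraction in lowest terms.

2/3

w3: successors {w3, w4}; ¬p ∨ ¬q there: w3:T, w4:T. ✓
w4: successors {w3, w6}; ¬p ∨ ¬q there: w3:T, w6:F. ✗
w6: successors {w3}; ¬p ∨ ¬q there: w3:T. ✓
That's 2 of 3 worlds, so 2/3.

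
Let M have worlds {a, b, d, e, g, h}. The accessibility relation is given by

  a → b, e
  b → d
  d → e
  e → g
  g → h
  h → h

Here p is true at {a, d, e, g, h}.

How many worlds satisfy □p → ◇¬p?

1

a: □p is F, ◇¬p is T. ✓
b: □p is T, ◇¬p is F. ✗
d: □p is T, ◇¬p is F. ✗
e: □p is T, ◇¬p is F. ✗
g: □p is T, ◇¬p is F. ✗
h: □p is T, ◇¬p is F. ✗
Satisfying worlds: {a}.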